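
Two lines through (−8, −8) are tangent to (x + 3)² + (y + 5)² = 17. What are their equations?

4x − y = −24 and x + 4y = −40

Write the tangent as mx − y + (−8 − m·(−8)) = 0 and set its distance from the centre to √17:
(5m − (3))² = 17(m² + 1)
4m² − 15m − 4 = 0, so m = 4 or m = −1/4.
Through (−8, −8) these give 4x − y = −24 and x + 4y = −40.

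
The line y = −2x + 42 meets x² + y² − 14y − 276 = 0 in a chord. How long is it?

Express y = −2x + 42 and substitute into the circle:
5x² − 140x + 900 = 0  ⟹  x² − 28x + 180 = 0
x = 18 or x = 10, giving (18, 6) and (10, 22).
Chord length = distance between (18, 6) and (10, 22) = √320 = 8√5.

8√5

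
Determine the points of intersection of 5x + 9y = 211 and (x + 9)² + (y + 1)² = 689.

Substitute y = (211 − 5x)/9:
106x² − 742x − 848 = 0  ⟹  x² − 7x − 8 = 0
x = 8 or x = −1, giving (8, 19) and (−1, 24).

(−1, 24) and (8, 19)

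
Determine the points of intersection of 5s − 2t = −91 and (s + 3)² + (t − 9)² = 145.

From the line, t = (91 + 5s)/2. Substituting:
29s² + 754s + 4785 = 0  ⟹  s² + 26s + 165 = 0
s = −11 or s = −15, giving (−11, 18) and (−15, 8).

(−15, 8) and (−11, 18)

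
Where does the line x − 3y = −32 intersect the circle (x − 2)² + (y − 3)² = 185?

(−11, 7) and (10, 14)

Substitute y = (32 + x)/3:
10x² + 10x − 1100 = 0  ⟹  x² + x − 110 = 0
x = 10 or x = −11, giving (10, 14) and (−11, 7).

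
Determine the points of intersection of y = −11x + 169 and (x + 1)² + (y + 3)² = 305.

Substitute y = −11x + 169:
122x² − 3782x + 29280 = 0  ⟹  x² − 31x + 240 = 0
x = 16 or x = 15, giving (16, −7) and (15, 4).

(15, 4) and (16, −7)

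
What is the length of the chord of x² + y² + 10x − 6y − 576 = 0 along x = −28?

Centre (−5, 3), r² = 610. Perpendicular distance d from centre to line = |23| / √1 = 23.
Half the chord is √(r² − d²) = √(81), so the full chord is 18.

18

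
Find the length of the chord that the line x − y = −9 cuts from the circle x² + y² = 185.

Substitute y = x + 9:
2x² + 18x − 104 = 0  ⟹  x² + 9x − 52 = 0
x = 4 or x = −13, giving (4, 13) and (−13, −4).
Chord length = distance between (4, 13) and (−13, −4) = √578 = 17√2.

17√2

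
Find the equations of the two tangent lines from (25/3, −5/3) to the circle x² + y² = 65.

7x − 4y = 65 and 8x + y = 65

A line y − (−5/3) = m(x − (25/3)) is tangent when its distance from (0, 0) is √65:
(−25/3m − (5/3))² = 65(m² + 1)
4m² + 25m − 56 = 0, so m = 7/4 or m = −8.
With m = 7/4: 7x − 4y = 65. With m = −8: 8x + y = 65.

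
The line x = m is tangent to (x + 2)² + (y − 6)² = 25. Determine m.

For a tangent, require d(centre, line) = r = 5.
|1·(−2) + 0·6 − m| / √1 = 5
|m − (−2)| = 5, so m = 3 or m = −7.

m = −7 or m = 3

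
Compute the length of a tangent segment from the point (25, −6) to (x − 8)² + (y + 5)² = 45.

7√5

The centre is (8, −5) and r = 3√5. The square of the distance from P to the centre is 289 + 1 = 290.
By the tangent–radius right angle, tangent length = √(|PO|² − r²) = √245 = 7√5.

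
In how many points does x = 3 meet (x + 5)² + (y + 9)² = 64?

Substituting the line into the circle gives y² + 18y + 81 = 0.
Discriminant = (18)² − 4·1·(81) = 0.
A repeated root: the line is tangent.

1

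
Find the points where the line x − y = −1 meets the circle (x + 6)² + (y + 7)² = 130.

Substitute y = x + 1:
2x² + 28x − 30 = 0  ⟹  x² + 14x − 15 = 0
x = 1 or x = −15, giving (1, 2) and (−15, −14).

(−15, −14) and (1, 2)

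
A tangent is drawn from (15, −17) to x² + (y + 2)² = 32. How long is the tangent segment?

√418

With centre O = (0, −2), |OP|² = 450 and r² = 32.
By the tangent–radius right angle, tangent length = √(|PO|² − r²) = √418.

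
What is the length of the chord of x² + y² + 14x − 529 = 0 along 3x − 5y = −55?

8√34

Substitute y = (55 + 3x)/5:
34x² + 680x − 10200 = 0  ⟹  x² + 20x − 300 = 0
x = 10 or x = −30, giving (10, 17) and (−30, −7).
|(10, 17) − (−30, −7)| = √((40)² + (24)²) = 8√34.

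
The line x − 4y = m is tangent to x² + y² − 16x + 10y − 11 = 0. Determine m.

m = 28 ± 10√17

Tangency holds when the distance from the centre (8, −5) to the line equals the radius 10:
|1·8 − 4·(−5) − m| / √17 = 10
|m − (28)| = 10√17.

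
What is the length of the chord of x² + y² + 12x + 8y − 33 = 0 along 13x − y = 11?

Substitute y = 13x − 11:
170x² − 170x = 0  ⟹  x² − x = 0
x = 1 or x = 0, giving (1, 2) and (0, −11).
|(1, 2) − (0, −11)| = √((1)² + (13)²) = √170.

√170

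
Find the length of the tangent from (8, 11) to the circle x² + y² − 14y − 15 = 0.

4

Centre (0, 7), r² = 64. |PO|² = (8)² + (4)² = 80.
By the tangent–radius right angle, tangent length = √(|PO|² − r²) = √16 = 4.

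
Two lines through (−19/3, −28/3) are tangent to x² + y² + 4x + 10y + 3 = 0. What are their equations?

Let a tangent through (−19/3, −28/3) have slope m. Its distance from (−2, −5) must equal √26:
[m·(13/3) − (13/3)]² = 26(m² + 1)
5m² + 26m + 5 = 0, so m = −1/5 or m = −5.
With m = −1/5: x + 5y = −53. With m = −5: 5x + y = −41.

x + 5y = −53 and 5x + y = −41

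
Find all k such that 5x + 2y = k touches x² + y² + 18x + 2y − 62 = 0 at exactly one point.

The line touches the circle iff its distance from (−9, −1) is 12:
|5·(−9) + 2·(−1) − k| / √29 = 12
|k − (−47)| = 12√29.

k = −47 ± 12√29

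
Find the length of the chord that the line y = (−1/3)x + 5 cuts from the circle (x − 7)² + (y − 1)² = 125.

From the line, y = (15 − x)/3. Substituting:
10x² − 150x − 540 = 0  ⟹  x² − 15x − 54 = 0
x = 18 or x = −3, giving (18, −1) and (−3, 6).
|(18, −1) − (−3, 6)| = √((21)² + (−7)²) = 7√10.

7√10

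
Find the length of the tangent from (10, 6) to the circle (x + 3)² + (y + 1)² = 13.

√205

The centre is (−3, −1) and r = √13. The square of the distance from P to the centre is 169 + 49 = 218.
The tangent meets the radius at right angles, so tangent² = |PO|² − r² = 218 − 13 = 205.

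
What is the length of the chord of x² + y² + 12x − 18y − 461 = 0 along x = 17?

The distance from (−6, 9) to the line is 23, and r² = 578.
Half the chord is √(r² − d²) = √(49), so the full chord is 14.

14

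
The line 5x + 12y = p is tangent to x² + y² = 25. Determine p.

For a tangent, require d(centre, line) = r = 5.
|5·0 + 12·0 − p| / √169 = 5
|p| = 5·13, so p = 65 or p = −65.

p = −65 or p = 65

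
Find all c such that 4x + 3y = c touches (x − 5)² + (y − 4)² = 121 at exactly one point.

c = −23 or c = 87

For a tangent, require d(centre, line) = r = 11.
|4·5 + 3·4 − c| / √25 = 11
|c − (32)| = 11·5, so c = 87 or c = −23.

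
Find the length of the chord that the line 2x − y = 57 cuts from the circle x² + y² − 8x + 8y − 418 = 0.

6√5

The distance from (4, −4) to the line is 45/√5, and r² = 450.
Half the chord is √(r² − d²) = √(45), so the full chord is 6√5.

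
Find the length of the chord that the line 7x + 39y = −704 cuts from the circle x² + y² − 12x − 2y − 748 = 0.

Substitute y = (−704 − 7x)/39:
1570x² − 7850x − 587180 = 0  ⟹  x² − 5x − 374 = 0
x = 22 or x = −17, giving (22, −22) and (−17, −15).
Chord length = distance between (22, −22) and (−17, −15) = √1570 = √1570.

√1570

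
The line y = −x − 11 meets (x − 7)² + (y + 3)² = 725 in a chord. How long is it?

From the line, y = −x − 11. Substituting:
2x² + 2x − 612 = 0  ⟹  x² + x − 306 = 0
x = 17 or x = −18, giving (17, −28) and (−18, 7).
Chord length = distance between (17, −28) and (−18, 7) = √2450 = 35√2.

35√2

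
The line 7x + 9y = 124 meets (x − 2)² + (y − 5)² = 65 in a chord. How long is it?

√130

Express y = (124 − 7x)/9 and substitute into the circle:
130x² − 1430x + 1300 = 0  ⟹  x² − 11x + 10 = 0
x = 10 or x = 1, giving (10, 6) and (1, 13).
|(10, 6) − (1, 13)| = √((9)² + (−7)²) = √130.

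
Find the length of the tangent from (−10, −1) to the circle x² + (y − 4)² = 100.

5

Centre (0, 4), r² = 100. |PO|² = (−10)² + (−5)² = 125.
By the tangent–radius right angle, tangent length = √(|PO|² − r²) = √25 = 5.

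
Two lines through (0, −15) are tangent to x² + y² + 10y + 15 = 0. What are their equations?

3x + y = −15 and 3x − y = 15

Write the tangent as mx − y + (−15 − m·(0)) = 0 and set its distance from the centre to √10:
(0m − (10))² = 10(m² + 1)
m² − 9 = 0, so m = −3 or m = 3.
With m = −3: 3x + y = −15. With m = 3: 3x − y = 15.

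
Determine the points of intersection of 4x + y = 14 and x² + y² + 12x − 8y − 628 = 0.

From the line, y = −4x + 14. Substituting:
17x² − 68x − 544 = 0  ⟹  x² − 4x − 32 = 0
x = 8 or x = −4, giving (8, −18) and (−4, 30).

(−4, 30) and (8, −18)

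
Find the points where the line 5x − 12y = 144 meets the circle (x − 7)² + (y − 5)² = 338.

From the line, y = (−144 + 5x)/12. Substituting:
169x² − 4056x = 0  ⟹  x² − 24x = 0
x = 24 or x = 0, giving (24, −2) and (0, −12).

(0, −12) and (24, −2)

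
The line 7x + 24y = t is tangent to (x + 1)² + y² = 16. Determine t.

Tangency holds when the distance from the centre (−1, 0) to the line equals the radius 4:
|7·(−1) + 24·0 − t| / √625 = 4
|t − (−7)| = 4·25, so t = 93 or t = −107.

t = −107 or t = 93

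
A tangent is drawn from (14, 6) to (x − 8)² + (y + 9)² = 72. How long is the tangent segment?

3√21

Centre (8, −9), r² = 72. |PO|² = (6)² + (15)² = 261.
By the tangent–radius right angle, tangent length = √(|PO|² − r²) = √189 = 3√21.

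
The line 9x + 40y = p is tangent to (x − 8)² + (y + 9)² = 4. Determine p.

p = −370 or p = −206

Tangency holds when the distance from the centre (8, −9) to the line equals the radius 2:
|9·8 + 40·(−9) − p| / √1681 = 2
|p − (−288)| = 2·41, so p = −206 or p = −370.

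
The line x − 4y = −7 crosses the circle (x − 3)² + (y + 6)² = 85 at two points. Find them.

(−3, 1) and (5, 3)

From the line, y = (7 + x)/4. Substituting:
17x² − 34x − 255 = 0  ⟹  x² − 2x − 15 = 0
x = 5 or x = −3, giving (5, 3) and (−3, 1).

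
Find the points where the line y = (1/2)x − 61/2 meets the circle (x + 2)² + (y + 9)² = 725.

From the line, y = (−61 + x)/2. Substituting:
5x² − 70x − 1035 = 0  ⟹  x² − 14x − 207 = 0
x = 23 or x = −9, giving (23, −19) and (−9, −35).

(−9, −35) and (23, −19)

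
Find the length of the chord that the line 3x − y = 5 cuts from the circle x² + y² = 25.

Centre (0, 0), r² = 25. Perpendicular distance d from centre to line = |−5| / √10 = 5/√10.
Half the chord is √(r² − d²) = √(45/2), so the full chord is 3√10.

3√10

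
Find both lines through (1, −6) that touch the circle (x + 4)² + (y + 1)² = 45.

Write the tangent as mx − y + (−6 − m·(1)) = 0 and set its distance from the centre to 3√5:
(−5m − (5))² = 45(m² + 1)
2m² − 5m + 2 = 0, so m = 2 or m = 1/2.
Through (1, −6) these give 2x − y = 8 and x − 2y = 13.

2x − y = 8 and x − 2y = 13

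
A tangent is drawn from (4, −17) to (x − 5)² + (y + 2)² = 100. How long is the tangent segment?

3√14

With centre O = (5, −2), |OP|² = 226 and r² = 100.
The tangent meets the radius at right angles, so tangent² = |PO|² − r² = 226 − 100 = 126.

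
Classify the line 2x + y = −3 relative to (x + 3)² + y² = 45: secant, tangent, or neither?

d² = (2·(−3) + 1·0 − (−3))²/5 = 9/5; r² = 45.
Since d² < r², the line cuts the circle twice.

secant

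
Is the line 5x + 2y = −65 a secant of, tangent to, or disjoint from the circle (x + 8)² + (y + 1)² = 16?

disjoint

Substituting the line into the circle gives 29x² + 694x + 4161 = 0.
Discriminant = (694)² − 4·29·(4161) = −1040 < 0.
No real roots: the line does not meet the circle.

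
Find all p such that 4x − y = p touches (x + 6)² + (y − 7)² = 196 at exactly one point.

For a tangent, require d(centre, line) = r = 14.
|4·(−6) − 1·7 − p| / √17 = 14
|p − (−31)| = 14√17.

p = −31 ± 14√17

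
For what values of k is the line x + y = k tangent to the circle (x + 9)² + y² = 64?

k = −9 ± 8√2

Tangency holds when the distance from the centre (−9, 0) to the line equals the radius 8:
|1·(−9) + 1·0 − k| / √2 = 8
|k − (−9)| = 8√2.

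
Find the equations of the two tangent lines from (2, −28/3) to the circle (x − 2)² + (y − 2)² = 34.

Write the tangent as mx − y + (−28/3 − m·(2)) = 0 and set its distance from the centre to √34:
[m·(0) − (34/3)]² = 34(m² + 1)
9m² − 25 = 0, so m = −5/3 or m = 5/3.
Through (2, −28/3) these give 5x + 3y = −18 and 5x − 3y = 38.

5x + 3y = −18 and 5x − 3y = 38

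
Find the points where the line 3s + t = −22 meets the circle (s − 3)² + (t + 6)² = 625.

(−12, 14) and (3, −31)

Substitute t = −3s − 22:
10s² + 90s − 360 = 0  ⟹  s² + 9s − 36 = 0
s = 3 or s = −12, giving (3, −31) and (−12, 14).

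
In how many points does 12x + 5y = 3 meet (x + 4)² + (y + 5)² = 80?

2

Centre (−4, −5), r² = 80. Distance² from centre to line = (−76)²/169 = 5776/169.
Since d² < r², the line cuts the circle twice.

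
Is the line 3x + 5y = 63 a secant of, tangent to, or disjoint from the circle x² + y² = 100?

disjoint

d² = (3·0 + 5·0 − (63))²/34 = 3969/34; r² = 100.
Since d² > r², the line lies outside the circle.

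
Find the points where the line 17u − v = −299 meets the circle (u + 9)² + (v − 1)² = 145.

(−18, −7) and (−17, 10)

Substitute v = 17u + 299:
290u² + 10150u + 88740 = 0  ⟹  u² + 35u + 306 = 0
u = −17 or u = −18, giving (−17, 10) and (−18, −7).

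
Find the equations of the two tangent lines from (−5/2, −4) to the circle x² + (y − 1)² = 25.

y = −4 and 4x + 3y = −22

A line y − (−4) = m(x − (−5/2)) is tangent when its distance from (0, 1) is 5:
[m·(5/2) − (5)]² = 25(m² + 1)
3m² + 4m = 0, so m = 0 or m = −4/3.
Through (−5/2, −4) these give y = −4 and 4x + 3y = −22.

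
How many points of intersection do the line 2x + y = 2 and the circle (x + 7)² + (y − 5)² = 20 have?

0

Substituting the line into the circle gives 5x² + 26x + 38 = 0.
Discriminant = (26)² − 4·5·(38) = −84 < 0.
No real roots: the line does not meet the circle.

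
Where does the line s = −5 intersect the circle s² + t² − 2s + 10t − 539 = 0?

The line gives s = −5. Substituting into the circle:
t² + 10t − 504 = 0
t = 18 or t = −28, giving (−5, 18) and (−5, −28).

(−5, −28) and (−5, 18)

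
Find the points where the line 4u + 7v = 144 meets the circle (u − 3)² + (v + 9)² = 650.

(8, 16) and (22, 8)

From the line, v = (144 − 4u)/7. Substituting:
65u² − 1950u + 11440 = 0  ⟹  u² − 30u + 176 = 0
u = 22 or u = 8, giving (22, 8) and (8, 16).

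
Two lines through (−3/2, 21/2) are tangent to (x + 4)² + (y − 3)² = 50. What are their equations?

x − 7y = −75 and x + y = 9

Write the tangent as mx − y + (21/2 − m·(−3/2)) = 0 and set its distance from the centre to 5√2:
[m·(−5/2) − (−15/2)]² = 50(m² + 1)
7m² + 6m − 1 = 0, so m = 1/7 or m = −1.
Through (−3/2, 21/2) these give x − 7y = −75 and x + y = 9.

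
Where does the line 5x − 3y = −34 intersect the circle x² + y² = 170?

(−11, −7) and (1, 13)

Substitute y = (34 + 5x)/3:
34x² + 340x − 374 = 0  ⟹  x² + 10x − 11 = 0
x = 1 or x = −11, giving (1, 13) and (−11, −7).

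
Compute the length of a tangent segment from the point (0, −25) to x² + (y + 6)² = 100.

With centre O = (0, −6), |OP|² = 361 and r² = 100.
Power of the point: PT² = |PO|² − r² = 261, so PT = 3√29.

3√29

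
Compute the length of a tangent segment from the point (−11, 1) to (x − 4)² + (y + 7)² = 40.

√249

Centre (4, −7), r² = 40. |PO|² = (−15)² + (8)² = 289.
By the tangent–radius right angle, tangent length = √(|PO|² − r²) = √249.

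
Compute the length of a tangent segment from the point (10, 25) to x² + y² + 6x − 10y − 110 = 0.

5√17

Centre (−3, 5), r² = 144. |PO|² = (13)² + (20)² = 569.
By the tangent–radius right angle, tangent length = √(|PO|² − r²) = √425 = 5√17.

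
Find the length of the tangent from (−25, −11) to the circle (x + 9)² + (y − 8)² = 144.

√473

With centre O = (−9, 8), |OP|² = 617 and r² = 144.
The tangent meets the radius at right angles, so tangent² = |PO|² − r² = 617 − 144 = 473.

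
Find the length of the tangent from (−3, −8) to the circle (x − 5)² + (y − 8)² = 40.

Centre (5, 8), r² = 40. |PO|² = (−8)² + (−16)² = 320.
Power of the point: PT² = |PO|² − r² = 280, so PT = 2√70.

2√70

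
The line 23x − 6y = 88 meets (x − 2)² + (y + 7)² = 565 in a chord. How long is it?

2√565

The distance from (2, −7) to the line is 0/√565, and r² = 565.
Half the chord is √(r² − d²) = √(565), so the full chord is 2√565.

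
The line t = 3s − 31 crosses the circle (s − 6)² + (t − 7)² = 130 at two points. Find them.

(9, −4) and (15, 14)

Substitute t = 3s − 31:
10s² − 240s + 1350 = 0  ⟹  s² − 24s + 135 = 0
s = 15 or s = 9, giving (15, 14) and (9, −4).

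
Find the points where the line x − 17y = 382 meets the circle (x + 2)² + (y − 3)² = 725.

Substitute y = (−382 + x)/17:
290x² + 290x − 20880 = 0  ⟹  x² + x − 72 = 0
x = 8 or x = −9, giving (8, −22) and (−9, −23).

(−9, −23) and (8, −22)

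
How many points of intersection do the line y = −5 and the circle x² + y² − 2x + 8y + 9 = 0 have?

2

d² = (0·1 + 1·(−4) − (−5))² = 1; r² = 8.
Since d² < r², the line cuts the circle twice.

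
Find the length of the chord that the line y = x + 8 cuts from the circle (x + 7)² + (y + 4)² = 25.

From the line, y = x + 8. Substituting:
2x² + 38x + 168 = 0  ⟹  x² + 19x + 84 = 0
x = −7 or x = −12, giving (−7, 1) and (−12, −4).
Chord length = distance between (−7, 1) and (−12, −4) = √50 = 5√2.

5√2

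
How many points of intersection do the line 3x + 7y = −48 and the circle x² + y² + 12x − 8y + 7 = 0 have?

Substituting the line into the circle gives 58x² + 1044x + 5335 = 0.
Discriminant = (1044)² − 4·58·(5335) = −147784 < 0.
No real roots: the line does not meet the circle.

0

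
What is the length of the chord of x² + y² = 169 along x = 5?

24

Centre (0, 0), r² = 169. Perpendicular distance d from centre to line = |−5| / √1 = 5.
Chord = 2√(r² − d²) = 2·√(144) = 24.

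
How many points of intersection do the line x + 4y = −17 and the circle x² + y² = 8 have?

0

Substituting the line into the circle gives 17x² + 34x + 161 = 0.
Δ = 1156 − 10948 = −9792.
No real roots: the line does not meet the circle.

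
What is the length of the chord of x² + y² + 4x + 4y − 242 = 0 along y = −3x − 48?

6√10

Express y = −3x − 48 and substitute into the circle:
10x² + 280x + 1870 = 0  ⟹  x² + 28x + 187 = 0
x = −11 or x = −17, giving (−11, −15) and (−17, 3).
Chord length = distance between (−11, −15) and (−17, 3) = √360 = 6√10.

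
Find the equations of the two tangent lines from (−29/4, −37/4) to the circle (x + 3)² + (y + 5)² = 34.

5x + 3y = −64 and 3x + 5y = −68

Let a tangent through (−29/4, −37/4) have slope m. Its distance from (−3, −5) must equal √34:
(17/4m − (17/4))² = 34(m² + 1)
15m² + 34m + 15 = 0, so m = −5/3 or m = −3/5.
Through (−29/4, −37/4) these give 5x + 3y = −64 and 3x + 5y = −68.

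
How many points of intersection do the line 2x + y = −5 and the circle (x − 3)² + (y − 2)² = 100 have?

2

d² = (2·3 + 1·2 − (−5))²/5 = 169/5; r² = 100.
Since d² < r², the line cuts the circle twice.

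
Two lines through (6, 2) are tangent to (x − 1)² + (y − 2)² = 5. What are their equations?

Write the tangent as mx − y + (2 − m·(6)) = 0 and set its distance from the centre to √5:
(−5m − (0))² = 5(m² + 1)
4m² − 1 = 0, so m = −1/2 or m = 1/2.
With m = −1/2: x + 2y = 10. With m = 1/2: x − 2y = 2.

x + 2y = 10 and x − 2y = 2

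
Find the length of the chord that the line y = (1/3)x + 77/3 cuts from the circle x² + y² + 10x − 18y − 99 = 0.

√10

Express y = (77 + x)/3 and substitute into the circle:
10x² + 190x + 880 = 0  ⟹  x² + 19x + 88 = 0
x = −8 or x = −11, giving (−8, 23) and (−11, 22).
|(−8, 23) − (−11, 22)| = √((3)² + (1)²) = √10.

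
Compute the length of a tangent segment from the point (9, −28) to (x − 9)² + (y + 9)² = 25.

Centre (9, −9), r² = 25. |PO|² = (0)² + (−19)² = 361.
By the tangent–radius right angle, tangent length = √(|PO|² − r²) = √336 = 4√21.

4√21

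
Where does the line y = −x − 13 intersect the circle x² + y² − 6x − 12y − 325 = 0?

(−16, 3) and (0, −13)

Substitute y = −x − 13:
2x² + 32x = 0  ⟹  x² + 16x = 0
x = 0 or x = −16, giving (0, −13) and (−16, 3).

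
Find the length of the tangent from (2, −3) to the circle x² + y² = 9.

2

The centre is (0, 0) and r = 3. The square of the distance from P to the centre is 4 + 9 = 13.
The tangent meets the radius at right angles, so tangent² = |PO|² − r² = 13 − 9 = 4.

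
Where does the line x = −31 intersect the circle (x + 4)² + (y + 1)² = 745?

(−31, −5) and (−31, 3)

The line gives x = −31. Substituting into the circle:
y² + 2y − 15 = 0
y = 3 or y = −5, giving (−31, 3) and (−31, −5).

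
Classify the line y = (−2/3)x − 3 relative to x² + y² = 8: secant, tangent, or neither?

Substituting the line into the circle gives 13x² + 36x + 9 = 0.
Δ = 1296 − 468 = 828.
Two real roots: the line is a secant.

secant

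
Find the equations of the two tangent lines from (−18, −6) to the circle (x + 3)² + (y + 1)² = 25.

Write the tangent as mx − y + (−6 − m·(−18)) = 0 and set its distance from the centre to 5:
[m·(15) − (5)]² = 25(m² + 1)
4m² − 3m = 0, so m = 3/4 or m = 0.
Through (−18, −6) these give 3x − 4y = −30 and y = −6.

3x − 4y = −30 and y = −6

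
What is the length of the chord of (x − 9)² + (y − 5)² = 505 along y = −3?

Substitute y = −3:
x² − 18x − 360 = 0
x = 30 or x = −12, giving (30, −3) and (−12, −3).
Chord length = distance between (30, −3) and (−12, −3) = √1764 = 42.

42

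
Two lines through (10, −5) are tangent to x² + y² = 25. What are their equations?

y = −5 and 4x + 3y = 25

Let a tangent through (10, −5) have slope m. Its distance from (0, 0) must equal 5:
(−10m − (5))² = 25(m² + 1)
3m² + 4m = 0, so m = 0 or m = −4/3.
With m = 0: y = −5. With m = −4/3: 4x + 3y = 25.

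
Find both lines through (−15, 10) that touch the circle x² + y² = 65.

Let a tangent through (−15, 10) have slope m. Its distance from (0, 0) must equal √65:
[m·(15) − (−10)]² = 65(m² + 1)
32m² + 60m + 7 = 0, so m = −1/8 or m = −7/4.
With m = −1/8: x + 8y = 65. With m = −7/4: 7x + 4y = −65.

x + 8y = 65 and 7x + 4y = −65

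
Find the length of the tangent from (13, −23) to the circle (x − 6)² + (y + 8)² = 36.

Centre (6, −8), r² = 36. |PO|² = (7)² + (−15)² = 274.
By the tangent–radius right angle, tangent length = √(|PO|² − r²) = √238.

√238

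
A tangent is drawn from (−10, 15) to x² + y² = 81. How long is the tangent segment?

With centre O = (0, 0), |OP|² = 325 and r² = 81.
The tangent meets the radius at right angles, so tangent² = |PO|² − r² = 325 − 81 = 244.

2√61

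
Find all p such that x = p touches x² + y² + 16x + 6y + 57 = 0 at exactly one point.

p = −12 or p = −4

Tangency holds when the distance from the centre (−8, −3) to the line equals the radius 4:
|1·(−8) + 0·(−3) − p| / √1 = 4
|p − (−8)| = 4, so p = −4 or p = −12.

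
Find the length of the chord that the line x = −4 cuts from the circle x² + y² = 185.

26

The distance from (0, 0) to the line is 4, and r² = 185.
Chord = 2√(r² − d²) = 2·√(169) = 26.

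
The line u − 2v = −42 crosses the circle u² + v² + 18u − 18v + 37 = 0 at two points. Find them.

Substitute v = (42 + u)/2:
5u² + 120u + 400 = 0  ⟹  u² + 24u + 80 = 0
u = −4 or u = −20, giving (−4, 19) and (−20, 11).

(−20, 11) and (−4, 19)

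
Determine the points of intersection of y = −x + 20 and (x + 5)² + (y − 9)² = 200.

(−3, 23) and (9, 11)

Substitute y = −x + 20:
2x² − 12x − 54 = 0  ⟹  x² − 6x − 27 = 0
x = 9 or x = −3, giving (9, 11) and (−3, 23).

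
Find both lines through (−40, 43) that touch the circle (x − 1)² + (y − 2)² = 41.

Write the tangent as mx − y + (43 − m·(−40)) = 0 and set its distance from the centre to √41:
(41m − (−41))² = 41(m² + 1)
20m² + 41m + 20 = 0, so m = −4/5 or m = −5/4.
Through (−40, 43) these give 4x + 5y = 55 and 5x + 4y = −28.

4x + 5y = 55 and 5x + 4y = −28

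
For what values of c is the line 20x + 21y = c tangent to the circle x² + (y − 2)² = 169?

c = −335 or c = 419

Tangency holds when the distance from the centre (0, 2) to the line equals the radius 13:
|20·0 + 21·2 − c| / √841 = 13
|c − (42)| = 13·29, so c = 419 or c = −335.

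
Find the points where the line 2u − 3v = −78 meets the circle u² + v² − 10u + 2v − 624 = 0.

Substitute v = (78 + 2u)/3:
13u² + 234u + 936 = 0  ⟹  u² + 18u + 72 = 0
u = −6 or u = −12, giving (−6, 22) and (−12, 18).

(−12, 18) and (−6, 22)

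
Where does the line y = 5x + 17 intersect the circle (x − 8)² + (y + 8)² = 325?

Substitute y = 5x + 17:
26x² + 234x + 364 = 0  ⟹  x² + 9x + 14 = 0
x = −2 or x = −7, giving (−2, 7) and (−7, −18).

(−7, −18) and (−2, 7)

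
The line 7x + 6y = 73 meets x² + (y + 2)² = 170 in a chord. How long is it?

From the line, y = (73 − 7x)/6. Substituting:
85x² − 1190x + 1105 = 0  ⟹  x² − 14x + 13 = 0
x = 13 or x = 1, giving (13, −3) and (1, 11).
|(13, −3) − (1, 11)| = √((12)² + (−14)²) = 2√85.

2√85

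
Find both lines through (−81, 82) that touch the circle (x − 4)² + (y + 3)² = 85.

7x + 6y = −75 and 6x + 7y = 88

Let a tangent through (−81, 82) have slope m. Its distance from (4, −3) must equal √85:
[m·(85) − (−85)]² = 85(m² + 1)
42m² + 85m + 42 = 0, so m = −7/6 or m = −6/7.
With m = −7/6: 7x + 6y = −75. With m = −6/7: 6x + 7y = 88.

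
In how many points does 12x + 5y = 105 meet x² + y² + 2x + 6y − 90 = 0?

Substituting the line into the circle gives 169x² − 2830x + 11925 = 0.
Δ = 8008900 − 8061300 = −52400.
No real roots: the line does not meet the circle.

0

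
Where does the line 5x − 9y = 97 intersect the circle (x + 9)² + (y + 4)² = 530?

Substitute y = (−97 + 5x)/9:
106x² + 848x − 32648 = 0  ⟹  x² + 8x − 308 = 0
x = 14 or x = −22, giving (14, −3) and (−22, −23).

(−22, −23) and (14, −3)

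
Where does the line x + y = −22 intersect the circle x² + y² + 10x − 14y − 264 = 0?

(−22, 0) and (−12, −10)

From the line, y = −x − 22. Substituting:
2x² + 68x + 528 = 0  ⟹  x² + 34x + 264 = 0
x = −12 or x = −22, giving (−12, −10) and (−22, 0).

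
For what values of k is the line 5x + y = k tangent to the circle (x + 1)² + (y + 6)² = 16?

The line touches the circle iff its distance from (−1, −6) is 4:
|5·(−1) + 1·(−6) − k| / √26 = 4
|k − (−11)| = 4√26.

k = −11 ± 4√26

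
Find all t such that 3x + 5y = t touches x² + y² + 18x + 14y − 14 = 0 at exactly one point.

For a tangent, require d(centre, line) = r = 12.
|3·(−9) + 5·(−7) − t| / √34 = 12
|t − (−62)| = 12√34.

t = −62 ± 12√34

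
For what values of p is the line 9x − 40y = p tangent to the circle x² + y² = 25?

The line touches the circle iff its distance from (0, 0) is 5:
|9·0 − 40·0 − p| / √1681 = 5
|p| = 5·41, so p = 205 or p = −205.

p = −205 or p = 205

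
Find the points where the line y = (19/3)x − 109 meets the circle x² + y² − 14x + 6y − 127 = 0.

Express y = (−327 + 19x)/3 and substitute into the circle:
370x² − 12210x + 99900 = 0  ⟹  x² − 33x + 270 = 0
x = 18 or x = 15, giving (18, 5) and (15, −14).

(15, −14) and (18, 5)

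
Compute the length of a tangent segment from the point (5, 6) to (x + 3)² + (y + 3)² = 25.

With centre O = (−3, −3), |OP|² = 145 and r² = 25.
Power of the point: PT² = |PO|² − r² = 120, so PT = 2√30.

2√30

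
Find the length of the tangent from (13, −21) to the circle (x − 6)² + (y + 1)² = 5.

With centre O = (6, −1), |OP|² = 449 and r² = 5.
By the tangent–radius right angle, tangent length = √(|PO|² − r²) = √444 = 2√111.

2√111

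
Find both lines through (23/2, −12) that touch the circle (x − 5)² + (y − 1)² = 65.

Write the tangent as mx − y + (−12 − m·(23/2)) = 0 and set its distance from the centre to √65:
(−13/2m − (13))² = 65(m² + 1)
7m² − 52m − 32 = 0, so m = 8 or m = −4/7.
With m = 8: 8x − y = 104. With m = −4/7: 4x + 7y = −38.

8x − y = 104 and 4x + 7y = −38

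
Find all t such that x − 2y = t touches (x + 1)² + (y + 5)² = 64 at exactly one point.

The line touches the circle iff its distance from (−1, −5) is 8:
|1·(−1) − 2·(−5) − t| / √5 = 8
|t − (9)| = 8√5.

t = 9 ± 8√5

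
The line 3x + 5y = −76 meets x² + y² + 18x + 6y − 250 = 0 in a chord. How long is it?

Substitute y = (−76 − 3x)/5:
34x² + 816x − 2754 = 0  ⟹  x² + 24x − 81 = 0
x = 3 or x = −27, giving (3, −17) and (−27, 1).
|(3, −17) − (−27, 1)| = √((30)² + (−18)²) = 6√34.

6√34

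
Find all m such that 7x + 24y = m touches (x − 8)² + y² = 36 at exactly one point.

m = −94 or m = 206

The line touches the circle iff its distance from (8, 0) is 6:
|7·8 + 24·0 − m| / √625 = 6
|m − (56)| = 6·25, so m = 206 or m = −94.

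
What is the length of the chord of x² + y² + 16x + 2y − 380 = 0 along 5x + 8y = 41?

Express y = (41 − 5x)/8 and substitute into the circle:
89x² + 534x − 21983 = 0  ⟹  x² + 6x − 247 = 0
x = 13 or x = −19, giving (13, −3) and (−19, 17).
|(13, −3) − (−19, 17)| = √((32)² + (−20)²) = 4√89.

4√89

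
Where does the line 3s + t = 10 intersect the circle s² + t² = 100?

(0, 10) and (6, −8)

Substitute t = −3s + 10:
10s² − 60s = 0  ⟹  s² − 6s = 0
s = 6 or s = 0, giving (6, −8) and (0, 10).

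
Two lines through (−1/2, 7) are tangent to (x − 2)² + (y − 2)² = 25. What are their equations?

Write the tangent as mx − y + (7 − m·(−1/2)) = 0 and set its distance from the centre to 5:
[m·(5/2) − (−5)]² = 25(m² + 1)
3m² − 4m = 0, so m = 0 or m = 4/3.
Through (−1/2, 7) these give y = 7 and 4x − 3y = −23.

y = 7 and 4x − 3y = −23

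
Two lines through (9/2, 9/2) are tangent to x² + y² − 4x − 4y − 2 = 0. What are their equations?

Let a tangent through (9/2, 9/2) have slope m. Its distance from (2, 2) must equal √10:
(−5/2m − (−5/2))² = 10(m² + 1)
3m² + 10m + 3 = 0, so m = −1/3 or m = −3.
Through (9/2, 9/2) these give x + 3y = 18 and 3x + y = 18.

x + 3y = 18 and 3x + y = 18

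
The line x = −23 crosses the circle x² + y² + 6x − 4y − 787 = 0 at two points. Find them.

The line gives x = −23. Substituting into the circle:
y² − 4y − 396 = 0
y = 22 or y = −18, giving (−23, 22) and (−23, −18).

(−23, −18) and (−23, 22)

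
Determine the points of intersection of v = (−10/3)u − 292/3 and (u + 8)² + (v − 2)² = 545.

(−31, 6) and (−25, −14)

Substitute v = (−292 − 10u)/3:
109u² + 6104u + 84475 = 0  ⟹  u² + 56u + 775 = 0
u = −25 or u = −31, giving (−25, −14) and (−31, 6).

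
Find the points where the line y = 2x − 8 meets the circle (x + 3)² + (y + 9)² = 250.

(−8, −24) and (6, 4)

Substitute y = 2x − 8:
5x² + 10x − 240 = 0  ⟹  x² + 2x − 48 = 0
x = 6 or x = −8, giving (6, 4) and (−8, −24).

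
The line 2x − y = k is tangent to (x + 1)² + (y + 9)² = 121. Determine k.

Tangency holds when the distance from the centre (−1, −9) to the line equals the radius 11:
|2·(−1) − 1·(−9) − k| / √5 = 11
|k − (7)| = 11√5.

k = 7 ± 11√5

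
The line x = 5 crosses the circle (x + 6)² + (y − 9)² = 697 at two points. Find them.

(5, −15) and (5, 33)

The line gives x = 5. Substituting into the circle:
y² − 18y − 495 = 0
y = 33 or y = −15, giving (5, 33) and (5, −15).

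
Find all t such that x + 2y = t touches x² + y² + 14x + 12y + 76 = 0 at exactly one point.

Tangency holds when the distance from the centre (−7, −6) to the line equals the radius 3:
|1·(−7) + 2·(−6) − t| / √5 = 3
|t − (−19)| = 3√5.

t = −19 ± 3√5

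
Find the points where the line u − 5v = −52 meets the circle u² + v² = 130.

(−7, 9) and (3, 11)

Express v = (52 + u)/5 and substitute into the circle:
26u² + 104u − 546 = 0  ⟹  u² + 4u − 21 = 0
u = 3 or u = −7, giving (3, 11) and (−7, 9).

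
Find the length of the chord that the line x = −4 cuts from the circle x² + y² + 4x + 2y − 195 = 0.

The line gives x = −4. Substituting into the circle:
y² + 2y − 195 = 0
y = 13 or y = −15, giving (−4, 13) and (−4, −15).
Chord length = distance between (−4, 13) and (−4, −15) = √784 = 28.

28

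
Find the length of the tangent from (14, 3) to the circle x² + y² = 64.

√141

The centre is (0, 0) and r = 8. The square of the distance from P to the centre is 196 + 9 = 205.
Power of the point: PT² = |PO|² − r² = 141, so PT = √141.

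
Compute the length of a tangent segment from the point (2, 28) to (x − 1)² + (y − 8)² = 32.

With centre O = (1, 8), |OP|² = 401 and r² = 32.
Power of the point: PT² = |PO|² − r² = 369, so PT = 3√41.

3√41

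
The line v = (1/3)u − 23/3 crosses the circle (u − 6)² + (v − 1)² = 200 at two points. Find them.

(−4, −9) and (20, −1)

Express v = (−23 + u)/3 and substitute into the circle:
10u² − 160u − 800 = 0  ⟹  u² − 16u − 80 = 0
u = 20 or u = −4, giving (20, −1) and (−4, −9).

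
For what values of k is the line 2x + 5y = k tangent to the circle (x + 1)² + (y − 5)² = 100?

k = 23 ± 10√29

For a tangent, require d(centre, line) = r = 10.
|2·(−1) + 5·5 − k| / √29 = 10
|k − (23)| = 10√29.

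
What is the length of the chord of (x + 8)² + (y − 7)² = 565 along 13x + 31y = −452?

√1130

Express y = (−452 − 13x)/31 and substitute into the circle:
1130x² + 32770x − 33900 = 0  ⟹  x² + 29x − 30 = 0
x = 1 or x = −30, giving (1, −15) and (−30, −2).
|(1, −15) − (−30, −2)| = √((31)² + (−13)²) = √1130.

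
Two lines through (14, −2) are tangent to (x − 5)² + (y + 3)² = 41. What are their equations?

5x − 4y = 78 and 4x + 5y = 46

Let a tangent through (14, −2) have slope m. Its distance from (5, −3) must equal √41:
(−9m − (−1))² = 41(m² + 1)
20m² − 9m − 20 = 0, so m = 5/4 or m = −4/5.
With m = 5/4: 5x − 4y = 78. With m = −4/5: 4x + 5y = 46.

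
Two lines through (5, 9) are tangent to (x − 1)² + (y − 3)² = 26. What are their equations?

x − 5y = −40 and 5x + y = 34

Write the tangent as mx − y + (9 − m·(5)) = 0 and set its distance from the centre to √26:
[m·(−4) − (−6)]² = 26(m² + 1)
5m² + 24m − 5 = 0, so m = 1/5 or m = −5.
With m = 1/5: x − 5y = −40. With m = −5: 5x + y = 34.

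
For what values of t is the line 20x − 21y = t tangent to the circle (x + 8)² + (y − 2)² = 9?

For a tangent, require d(centre, line) = r = 3.
|20·(−8) − 21·2 − t| / √841 = 3
|t − (−202)| = 3·29, so t = −115 or t = −289.

t = −289 or t = −115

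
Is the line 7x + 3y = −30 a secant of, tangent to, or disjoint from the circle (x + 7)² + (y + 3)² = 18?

secant

Substituting the line into the circle gives 58x² + 420x + 720 = 0.
Δ = 176400 − 167040 = 9360.
Two real roots: the line is a secant.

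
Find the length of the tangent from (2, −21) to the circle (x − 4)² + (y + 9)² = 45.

√103

Centre (4, −9), r² = 45. |PO|² = (−2)² + (−12)² = 148.
The tangent meets the radius at right angles, so tangent² = |PO|² − r² = 148 − 45 = 103.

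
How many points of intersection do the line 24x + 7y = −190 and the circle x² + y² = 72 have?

Substituting the line into the circle gives 625x² + 9120x + 32572 = 0.
Δ = 83174400 − 81430000 = 1744400.
Two real roots: the line is a secant.

2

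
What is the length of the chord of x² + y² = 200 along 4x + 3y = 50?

20

From the line, y = (50 − 4x)/3. Substituting:
25x² − 400x + 700 = 0  ⟹  x² − 16x + 28 = 0
x = 14 or x = 2, giving (14, −2) and (2, 14).
Chord length = distance between (14, −2) and (2, 14) = √400 = 20.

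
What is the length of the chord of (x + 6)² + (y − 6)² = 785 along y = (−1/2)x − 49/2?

Express y = (−49 − x)/2 and substitute into the circle:
5x² + 170x + 725 = 0  ⟹  x² + 34x + 145 = 0
x = −5 or x = −29, giving (−5, −22) and (−29, −10).
Chord length = distance between (−5, −22) and (−29, −10) = √720 = 12√5.

12√5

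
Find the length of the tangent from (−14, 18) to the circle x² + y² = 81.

√439

The centre is (0, 0) and r = 9. The square of the distance from P to the centre is 196 + 324 = 520.
The tangent meets the radius at right angles, so tangent² = |PO|² − r² = 520 − 81 = 439.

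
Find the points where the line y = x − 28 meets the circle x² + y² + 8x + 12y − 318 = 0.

(5, −23) and (13, −15)

Substitute y = x − 28:
2x² − 36x + 130 = 0  ⟹  x² − 18x + 65 = 0
x = 13 or x = 5, giving (13, −15) and (5, −23).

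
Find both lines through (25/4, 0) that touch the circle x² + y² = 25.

A line y − (0) = m(x − (25/4)) is tangent when its distance from (0, 0) is 5:
[m·(−25/4) − (0)]² = 25(m² + 1)
9m² − 16 = 0, so m = 4/3 or m = −4/3.
With m = 4/3: 4x − 3y = 25. With m = −4/3: 4x + 3y = 25.

4x − 3y = 25 and 4x + 3y = 25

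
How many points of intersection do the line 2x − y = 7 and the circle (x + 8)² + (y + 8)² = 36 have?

0

Centre (−8, −8), r² = 36. Distance² from centre to line = (−15)²/5 = 45.
Since d² > r², the line lies outside the circle.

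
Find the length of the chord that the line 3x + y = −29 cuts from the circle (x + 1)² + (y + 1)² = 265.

Express y = −3x − 29 and substitute into the circle:
10x² + 170x + 520 = 0  ⟹  x² + 17x + 52 = 0
x = −4 or x = −13, giving (−4, −17) and (−13, 10).
|(−4, −17) − (−13, 10)| = √((9)² + (−27)²) = 9√10.

9√10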